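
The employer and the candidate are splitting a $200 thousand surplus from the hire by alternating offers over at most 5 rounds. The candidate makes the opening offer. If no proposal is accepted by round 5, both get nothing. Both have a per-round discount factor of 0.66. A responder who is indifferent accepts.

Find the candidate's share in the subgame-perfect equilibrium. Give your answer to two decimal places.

Round 5 (the candidate proposes): the employer will accept anything ≥ 0, so the candidate offers 0 and keeps 200.
Round 4 (the employer proposes): the candidate can get 200 next round, worth 0.66 × 200 = 132 now. The employer offers 132 and keeps 200 − 132 = 68.
Round 3 (the candidate proposes): the employer can get 68 next round, worth 0.66 × 68 = 44.88 now, so the candidate offers 44.88, keeping 155.12.
Round 2 (the employer proposes): the candidate can get 155.12 next round, worth 0.66 × 155.12 = 102.3792 now, so the employer offers 102.3792, keeping 97.6208.
Round 1 (the candidate proposes): the employer can get 97.6208 next round, worth 0.66 × 97.6208 = 64.429728 now, so the candidate offers 64.429728, keeping 135.570272.

135.57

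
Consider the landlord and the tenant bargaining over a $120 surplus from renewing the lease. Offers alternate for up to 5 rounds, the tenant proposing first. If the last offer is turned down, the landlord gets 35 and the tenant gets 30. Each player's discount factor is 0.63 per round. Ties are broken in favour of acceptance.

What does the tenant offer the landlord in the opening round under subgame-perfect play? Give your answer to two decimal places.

44.59

Round 5 (the tenant proposes): the landlord gets 35 if talks fail, so the tenant offers 35 and keeps 85.
Round 4 (the landlord proposes): the tenant can get 85 next round, worth 0.63 × 85 = 53.55 now. The landlord offers 53.55 and keeps 120 − 53.55 = 66.45.
Round 3 (the tenant proposes): the landlord can get 66.45 next round, worth 0.63 × 66.45 = 41.8635 now. The tenant offers 41.8635 and keeps 120 − 41.8635 = 78.1365.
Round 2 (the landlord proposes): the tenant can get 78.1365 next round, worth 0.63 × 78.1365 = 49.225995 now. The landlord offers 49.225995 and keeps 120 − 49.225995 = 70.774005.
Round 1 (the tenant proposes): the landlord can get 70.774005 next round, worth 0.63 × 70.774005 = 44.58762315 now. The tenant offers 44.58762315 and keeps 120 − 44.58762315 = 75.41237685.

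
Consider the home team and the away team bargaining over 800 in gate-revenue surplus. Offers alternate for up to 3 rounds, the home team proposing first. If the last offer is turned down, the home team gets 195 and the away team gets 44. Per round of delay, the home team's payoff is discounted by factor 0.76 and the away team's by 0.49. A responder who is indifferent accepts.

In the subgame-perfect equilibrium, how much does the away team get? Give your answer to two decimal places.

Round 3 (the home team proposes): the away team gets 44 if talks fail, so the home team offers 44 and keeps 756.
Round 2 (the away team proposes): the home team can get 756 next round, worth 0.76 × 756 = 574.56 now, so the away team offers 574.56, keeping 225.44.
Round 1 (the home team proposes): the away team can get 225.44 next round, worth 0.49 × 225.44 = 110.4656 now. The home team offers 110.4656 and keeps 800 − 110.4656 = 689.5344.

110.47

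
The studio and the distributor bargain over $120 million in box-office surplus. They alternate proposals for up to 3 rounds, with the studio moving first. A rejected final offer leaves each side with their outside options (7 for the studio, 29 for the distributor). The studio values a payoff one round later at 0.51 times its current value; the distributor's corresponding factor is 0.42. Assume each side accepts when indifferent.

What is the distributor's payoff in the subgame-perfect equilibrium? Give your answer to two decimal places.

Work backward from the last round.
Round 3 (the studio proposes): the distributor gets 29 if talks fail, so the studio offers 29 and keeps 91.
Round 2 (the distributor proposes): the studio can get 91 next round, worth 0.51 × 91 = 46.41 now, so the distributor offers 46.41, keeping 73.59.
Round 1 (the studio proposes): the distributor can get 73.59 next round, worth 0.42 × 73.59 = 30.9078 now, so the studio offers 30.9078, keeping 89.0922.

30.91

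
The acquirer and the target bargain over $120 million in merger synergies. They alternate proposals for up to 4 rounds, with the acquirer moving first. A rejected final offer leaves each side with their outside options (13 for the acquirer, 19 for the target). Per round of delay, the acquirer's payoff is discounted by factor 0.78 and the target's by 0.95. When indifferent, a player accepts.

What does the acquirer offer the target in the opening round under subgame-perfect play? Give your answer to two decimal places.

100.40

Round 4 (the target proposes): the acquirer gets 13 if talks fail, so the target offers 13 and keeps 107.
Round 3 (the acquirer proposes): the target can get 107 next round, worth 0.95 × 107 = 101.65 now; the acquirer offers that and keeps 18.35.
Round 2 (the target proposes): the acquirer can get 18.35 next round, worth 0.78 × 18.35 = 14.313 now. The target offers 14.313 and keeps 120 − 14.313 = 105.687.
Round 1 (the acquirer proposes): the target can get 105.687 next round, worth 0.95 × 105.687 = 100.40265 now. The acquirer offers 100.40265 and keeps 120 − 100.40265 = 19.59735.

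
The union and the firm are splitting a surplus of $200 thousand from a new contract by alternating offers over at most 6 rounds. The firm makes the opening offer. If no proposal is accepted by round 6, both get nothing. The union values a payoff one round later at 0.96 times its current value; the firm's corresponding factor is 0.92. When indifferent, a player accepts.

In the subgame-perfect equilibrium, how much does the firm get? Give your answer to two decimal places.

21.31

Round 6 (the union proposes): rejection yields 0 for the firm; the union offers 0 and keeps 200.
Round 5 (the firm proposes): the union can get 200 next round, worth 0.96 × 200 = 192 now. The firm offers 192 and keeps 200 − 192 = 8.
Round 4 (the union proposes): the firm can get 8 next round, worth 0.92 × 8 = 7.36 now; the union offers that and keeps 192.64.
Round 3 (the firm proposes): the union can get 192.64 next round, worth 0.96 × 192.64 = 184.9344 now; the firm offers that and keeps 15.0656.
Round 2 (the union proposes): the firm can get 15.0656 next round, worth 0.92 × 15.0656 = 13.860352 now, so the union offers 13.860352, keeping 186.139648.
Round 1 (the firm proposes): the union can get 186.139648 next round, worth 0.96 × 186.139648 = 178.69406208 now; the firm offers that and keeps 21.30593792.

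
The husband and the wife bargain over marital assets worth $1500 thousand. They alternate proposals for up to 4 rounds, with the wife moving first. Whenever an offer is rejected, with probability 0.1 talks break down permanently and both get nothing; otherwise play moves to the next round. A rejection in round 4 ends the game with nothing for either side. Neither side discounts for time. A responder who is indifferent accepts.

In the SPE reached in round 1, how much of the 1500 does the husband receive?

Round 4 (the husband proposes): the wife will accept anything ≥ 0, so the husband offers 0 and keeps 1500.
Round 3 (the wife proposes): rejecting gives the husband an expected 0.9 × 1500 = 1350; the wife offers that and keeps 150.
Round 2 (the husband proposes): rejecting gives the wife an expected 0.9 × 150 = 135. The husband offers 135 and keeps 1500 − 135 = 1365.
Round 1 (the wife proposes): rejecting gives the husband an expected 0.9 × 1365 = 1228.5, so the wife offers 1228.5, keeping 271.5.

1228.5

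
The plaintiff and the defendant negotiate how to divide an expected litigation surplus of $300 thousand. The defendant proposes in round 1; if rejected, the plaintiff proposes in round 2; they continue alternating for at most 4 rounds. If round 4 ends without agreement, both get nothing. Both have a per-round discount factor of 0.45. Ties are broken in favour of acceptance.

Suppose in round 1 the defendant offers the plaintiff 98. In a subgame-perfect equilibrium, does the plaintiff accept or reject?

Round 4 (the plaintiff proposes): rejection yields 0 for the defendant; the plaintiff offers 0 and keeps 300.
Round 3 (the defendant proposes): the plaintiff can get 300 next round, worth 0.45 × 300 = 135 now, so the defendant offers 135, keeping 165.
Round 2 (the plaintiff proposes): the defendant can get 165 next round, worth 0.45 × 165 = 74.25 now; the plaintiff offers that and keeps 225.75.
So by rejecting in round 1, the plaintiff gets 225.75 next round, worth 0.45 × 225.75 = 101.5875 now.
Offer 98 < 101.5875, so the plaintiff rejects.

Reject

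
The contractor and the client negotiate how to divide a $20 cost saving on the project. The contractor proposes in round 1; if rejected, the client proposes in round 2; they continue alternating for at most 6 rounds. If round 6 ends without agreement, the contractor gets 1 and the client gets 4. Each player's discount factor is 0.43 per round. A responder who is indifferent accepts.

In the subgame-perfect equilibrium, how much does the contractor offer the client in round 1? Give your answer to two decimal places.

Round 6 (the client proposes): the contractor gets 1 if talks fail, so the client offers 1 and keeps 19.
Round 5 (the contractor proposes): the client can get 19 next round, worth 0.43 × 19 = 8.17 now; the contractor offers that and keeps 11.83.
Round 4 (the client proposes): the contractor can get 11.83 next round, worth 0.43 × 11.83 = 5.0869 now. The client offers 5.0869 and keeps 20 − 5.0869 = 14.9131.
Round 3 (the contractor proposes): the client can get 14.9131 next round, worth 0.43 × 14.9131 = 6.412633 now; the contractor offers that and keeps 13.587367.
Round 2 (the client proposes): the contractor can get 13.587367 next round, worth 0.43 × 13.587367 = 5.84256781 now, so the client offers 5.84256781, keeping 14.15743219.
Round 1 (the contractor proposes): the client can get 14.15743219 next round, worth 0.43 × 14.15743219 = 6.0876958417 now. The contractor offers 6.0876958417 and keeps 20 − 6.0876958417 = 13.9123041583.

6.09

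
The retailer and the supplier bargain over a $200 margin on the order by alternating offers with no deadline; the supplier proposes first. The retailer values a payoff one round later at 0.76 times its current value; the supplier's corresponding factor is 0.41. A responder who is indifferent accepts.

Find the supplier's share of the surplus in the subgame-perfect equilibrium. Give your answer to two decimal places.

Let x be the supplier's share when the supplier proposes and y be the retailer's share when the retailer proposes.
The retailer accepts iff offered ≥ 0.76·y, so x = 200 − 0.76y. Symmetrically y = 200 − 0.41x.
Substituting: x = 200 − 0.76(200 − 0.41x), giving x(1 − 0.41·0.76) = 200(1 − 0.76).
So x = 200 × 0.24 / 0.6884 ≈ 69.7269, and the retailer receives 200 − x ≈ 130.2731.

69.73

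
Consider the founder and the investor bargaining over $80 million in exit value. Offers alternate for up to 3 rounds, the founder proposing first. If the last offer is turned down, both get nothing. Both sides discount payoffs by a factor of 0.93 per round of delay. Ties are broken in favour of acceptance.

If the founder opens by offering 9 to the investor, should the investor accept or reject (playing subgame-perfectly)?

Round 3 (the founder proposes): rejection yields 0 for the investor; the founder offers 0 and keeps 80.
Round 2 (the investor proposes): the founder can get 80 next round, worth 0.93 × 80 = 74.4 now. The investor offers 74.4 and keeps 80 − 74.4 = 5.6.
So by rejecting in round 1, the investor gets 5.6 next round, worth 0.93 × 5.6 = 5.208 now.
Offer 9 ≥ 5.208, so the investor accepts.

Accept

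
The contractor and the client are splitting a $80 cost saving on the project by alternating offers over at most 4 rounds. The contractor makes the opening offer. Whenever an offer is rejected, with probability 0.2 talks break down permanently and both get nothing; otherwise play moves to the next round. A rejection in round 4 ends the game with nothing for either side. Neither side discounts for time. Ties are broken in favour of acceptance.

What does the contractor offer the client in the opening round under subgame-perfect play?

53.76

Round 4 (the client proposes): rejection yields 0 for the contractor; the client offers 0 and keeps 80.
Round 3 (the contractor proposes): rejecting gives the client an expected 0.8 × 80 = 64; the contractor offers that and keeps 16.
Round 2 (the client proposes): rejecting gives the contractor an expected 0.8 × 16 = 12.8, so the client offers 12.8, keeping 67.2.
Round 1 (the contractor proposes): rejecting gives the client an expected 0.8 × 67.2 = 53.76. The contractor offers 53.76 and keeps 80 − 53.76 = 26.24.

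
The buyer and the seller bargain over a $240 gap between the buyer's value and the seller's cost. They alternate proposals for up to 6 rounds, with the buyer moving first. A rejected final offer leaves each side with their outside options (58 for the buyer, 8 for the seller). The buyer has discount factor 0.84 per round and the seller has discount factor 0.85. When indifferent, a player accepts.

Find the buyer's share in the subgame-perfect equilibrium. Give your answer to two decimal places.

Round 6 (the seller proposes): the buyer gets 58 if talks fail, so the seller offers 58 and keeps 182.
Round 5 (the buyer proposes): the seller can get 182 next round, worth 0.85 × 182 = 154.7 now, so the buyer offers 154.7, keeping 85.3.
Round 4 (the seller proposes): the buyer can get 85.3 next round, worth 0.84 × 85.3 = 71.652 now; the seller offers that and keeps 168.348.
Round 3 (the buyer proposes): the seller can get 168.348 next round, worth 0.85 × 168.348 = 143.0958 now. The buyer offers 143.0958 and keeps 240 − 143.0958 = 96.9042.
Round 2 (the seller proposes): the buyer can get 96.9042 next round, worth 0.84 × 96.9042 = 81.399528 now; the seller offers that and keeps 158.600472.
Round 1 (the buyer proposes): the seller can get 158.600472 next round, worth 0.85 × 158.600472 = 134.8104012 now, so the buyer offers 134.8104012, keeping 105.1895988.

105.19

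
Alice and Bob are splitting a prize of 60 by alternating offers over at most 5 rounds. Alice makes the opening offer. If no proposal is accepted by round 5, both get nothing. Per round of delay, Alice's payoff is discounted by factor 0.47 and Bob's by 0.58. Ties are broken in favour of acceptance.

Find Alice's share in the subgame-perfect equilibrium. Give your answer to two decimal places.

36.53

Solve by backward induction from round 5.
Round 5 (Alice proposes): rejection yields 0 for Bob; Alice offers 0 and keeps 60.
Round 4 (Bob proposes): Alice can get 60 next round, worth 0.47 × 60 = 28.2 now. Bob offers 28.2 and keeps 60 − 28.2 = 31.8.
Round 3 (Alice proposes): Bob can get 31.8 next round, worth 0.58 × 31.8 = 18.444 now. Alice offers 18.444 and keeps 60 − 18.444 = 41.556.
Round 2 (Bob proposes): Alice can get 41.556 next round, worth 0.47 × 41.556 = 19.53132 now. Bob offers 19.53132 and keeps 60 − 19.53132 = 40.46868.
Round 1 (Alice proposes): Bob can get 40.46868 next round, worth 0.58 × 40.46868 = 23.4718344 now, so Alice offers 23.4718344, keeping 36.5281656.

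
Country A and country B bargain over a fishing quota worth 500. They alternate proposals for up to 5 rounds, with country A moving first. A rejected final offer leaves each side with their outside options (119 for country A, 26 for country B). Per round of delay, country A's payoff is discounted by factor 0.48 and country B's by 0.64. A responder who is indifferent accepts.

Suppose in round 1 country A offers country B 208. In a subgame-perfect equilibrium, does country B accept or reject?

Work out country B's continuation value if the offer is rejected.
Round 5 (country A proposes): country B gets 26 if talks fail, so country A offers 26 and keeps 474.
Round 4 (country B proposes): country A can get 474 next round, worth 0.48 × 474 = 227.52 now; country B offers that and keeps 272.48.
Round 3 (country A proposes): country B can get 272.48 next round, worth 0.64 × 272.48 = 174.3872 now. Country A offers 174.3872 and keeps 500 − 174.3872 = 325.6128.
Round 2 (country B proposes): country A can get 325.6128 next round, worth 0.48 × 325.6128 = 156.294144 now; country B offers that and keeps 343.705856.
So by rejecting in round 1, country B gets 343.705856 next round, worth 0.64 × 343.705856 = 219.97174784 now.
Offer 208 < 219.97174784, so country B rejects.

Reject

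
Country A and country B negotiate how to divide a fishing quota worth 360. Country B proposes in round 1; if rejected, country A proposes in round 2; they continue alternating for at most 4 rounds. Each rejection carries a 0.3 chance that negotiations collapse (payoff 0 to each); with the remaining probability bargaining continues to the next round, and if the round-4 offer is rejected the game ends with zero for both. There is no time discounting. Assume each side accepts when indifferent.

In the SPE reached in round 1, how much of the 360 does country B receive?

By backward induction:
Round 4 (country A proposes): rejection yields 0 for country B; country A offers 0 and keeps 360.
Round 3 (country B proposes): rejecting gives country A an expected 0.7 × 360 = 252, so country B offers 252, keeping 108.
Round 2 (country A proposes): rejecting gives country B an expected 0.7 × 108 = 75.6, so country A offers 75.6, keeping 284.4.
Round 1 (country B proposes): rejecting gives country A an expected 0.7 × 284.4 = 199.08. Country B offers 199.08 and keeps 360 − 199.08 = 160.92.

160.92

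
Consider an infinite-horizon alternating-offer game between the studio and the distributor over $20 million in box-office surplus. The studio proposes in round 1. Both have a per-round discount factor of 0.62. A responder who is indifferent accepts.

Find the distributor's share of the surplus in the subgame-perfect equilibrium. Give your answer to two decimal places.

Let x be the studio's share when the studio proposes and y be the distributor's share when the distributor proposes.
The distributor accepts iff offered ≥ 0.62·y, so x = 20 − 0.62y. Symmetrically y = 20 − 0.62x.
Substituting: x = 20 − 0.62(20 − 0.62x), giving x(1 − 0.62·0.62) = 20(1 − 0.62).
So x = 20 × 0.38 / 0.6156 ≈ 12.3457, and the distributor receives 20 − x ≈ 7.6543.

7.65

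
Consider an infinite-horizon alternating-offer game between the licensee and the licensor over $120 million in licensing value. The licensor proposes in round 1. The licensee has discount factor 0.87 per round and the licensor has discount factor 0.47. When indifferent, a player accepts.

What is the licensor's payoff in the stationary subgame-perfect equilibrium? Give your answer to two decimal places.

26.39

In a stationary SPE each proposer offers the other exactly their discounted continuation value.
If the licensor keeps x when proposing and the licensee keeps y when proposing, then x = 120 − 0.87y and y = 120 − 0.47x.
Solving: x = 120(1 − 0.87) / (1 − 0.47·0.87) = 15.6 / 0.5911 ≈ 26.3915.
The licensee gets 120 − 26.3915 ≈ 93.6085.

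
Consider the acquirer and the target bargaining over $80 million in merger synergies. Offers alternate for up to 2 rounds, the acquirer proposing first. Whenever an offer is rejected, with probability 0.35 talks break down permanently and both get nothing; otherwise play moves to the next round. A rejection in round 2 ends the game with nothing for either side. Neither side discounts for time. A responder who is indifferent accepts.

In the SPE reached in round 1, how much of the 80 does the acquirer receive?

Round 2 (the target proposes): rejection yields 0 for the acquirer; the target offers 0 and keeps 80.
Round 1 (the acquirer proposes): rejecting gives the target an expected 0.65 × 80 = 52, so the acquirer offers 52, keeping 28.

28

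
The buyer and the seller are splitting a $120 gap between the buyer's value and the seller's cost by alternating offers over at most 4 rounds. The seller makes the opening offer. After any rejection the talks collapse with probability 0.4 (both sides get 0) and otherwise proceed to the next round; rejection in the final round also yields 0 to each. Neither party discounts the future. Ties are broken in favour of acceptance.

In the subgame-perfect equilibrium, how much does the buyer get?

By backward induction:
Round 4 (the buyer proposes): rejection yields 0 for the seller; the buyer offers 0 and keeps 120.
Round 3 (the seller proposes): rejecting gives the buyer an expected 0.6 × 120 = 72, so the seller offers 72, keeping 48.
Round 2 (the buyer proposes): rejecting gives the seller an expected 0.6 × 48 = 28.8; the buyer offers that and keeps 91.2.
Round 1 (the seller proposes): rejecting gives the buyer an expected 0.6 × 91.2 = 54.72, so the seller offers 54.72, keeping 65.28.

54.72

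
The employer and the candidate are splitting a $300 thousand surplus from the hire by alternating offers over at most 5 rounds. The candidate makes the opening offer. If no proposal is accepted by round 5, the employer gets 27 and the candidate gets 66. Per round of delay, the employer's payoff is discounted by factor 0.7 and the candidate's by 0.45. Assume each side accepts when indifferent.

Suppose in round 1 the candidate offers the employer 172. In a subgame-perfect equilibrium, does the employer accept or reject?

Round 5 (the candidate proposes): the employer gets 27 if talks fail, so the candidate offers 27 and keeps 273.
Round 4 (the employer proposes): the candidate can get 273 next round, worth 0.45 × 273 = 122.85 now. The employer offers 122.85 and keeps 300 − 122.85 = 177.15.
Round 3 (the candidate proposes): the employer can get 177.15 next round, worth 0.7 × 177.15 = 124.005 now. The candidate offers 124.005 and keeps 300 − 124.005 = 175.995.
Round 2 (the employer proposes): the candidate can get 175.995 next round, worth 0.45 × 175.995 = 79.19775 now. The employer offers 79.19775 and keeps 300 − 79.19775 = 220.80225.
So by rejecting in round 1, the employer gets 220.80225 next round, worth 0.7 × 220.80225 = 154.561575 now.
Offer 172 ≥ 154.561575, so the employer accepts.

Accept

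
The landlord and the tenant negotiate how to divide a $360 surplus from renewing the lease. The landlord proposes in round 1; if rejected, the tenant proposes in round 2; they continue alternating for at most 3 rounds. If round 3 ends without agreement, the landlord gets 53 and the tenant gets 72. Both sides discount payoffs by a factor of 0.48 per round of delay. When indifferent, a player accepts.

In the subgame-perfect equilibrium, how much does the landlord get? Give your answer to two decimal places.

Round 3 (the landlord proposes): the tenant gets 72 if talks fail, so the landlord offers 72 and keeps 288.
Round 2 (the tenant proposes): the landlord can get 288 next round, worth 0.48 × 288 = 138.24 now, so the tenant offers 138.24, keeping 221.76.
Round 1 (the landlord proposes): the tenant can get 221.76 next round, worth 0.48 × 221.76 = 106.4448 now, so the landlord offers 106.4448, keeping 253.5552.

253.56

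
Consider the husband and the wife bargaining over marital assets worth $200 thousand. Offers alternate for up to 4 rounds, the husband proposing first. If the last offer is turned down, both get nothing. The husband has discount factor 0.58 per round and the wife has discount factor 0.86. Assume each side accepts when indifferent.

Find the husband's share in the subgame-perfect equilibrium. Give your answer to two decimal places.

Round 4 (the wife proposes): rejection yields 0 for the husband; the wife offers 0 and keeps 200.
Round 3 (the husband proposes): the wife can get 200 next round, worth 0.86 × 200 = 172 now; the husband offers that and keeps 28.
Round 2 (the wife proposes): the husband can get 28 next round, worth 0.58 × 28 = 16.24 now; the wife offers that and keeps 183.76.
Round 1 (the husband proposes): the wife can get 183.76 next round, worth 0.86 × 183.76 = 158.0336 now, so the husband offers 158.0336, keeping 41.9664.

41.97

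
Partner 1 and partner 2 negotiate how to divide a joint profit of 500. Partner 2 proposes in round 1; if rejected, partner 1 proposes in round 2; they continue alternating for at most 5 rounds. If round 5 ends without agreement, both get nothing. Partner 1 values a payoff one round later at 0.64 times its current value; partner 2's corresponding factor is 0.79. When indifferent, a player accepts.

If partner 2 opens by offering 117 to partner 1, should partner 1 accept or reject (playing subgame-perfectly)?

Accept

Round 5 (partner 2 proposes): partner 1 will accept anything ≥ 0, so partner 2 offers 0 and keeps 500.
Round 4 (partner 1 proposes): partner 2 can get 500 next round, worth 0.79 × 500 = 395 now. Partner 1 offers 395 and keeps 500 − 395 = 105.
Round 3 (partner 2 proposes): partner 1 can get 105 next round, worth 0.64 × 105 = 67.2 now. Partner 2 offers 67.2 and keeps 500 − 67.2 = 432.8.
Round 2 (partner 1 proposes): partner 2 can get 432.8 next round, worth 0.79 × 432.8 = 341.912 now, so partner 1 offers 341.912, keeping 158.088.
So by rejecting in round 1, partner 1 gets 158.088 next round, worth 0.64 × 158.088 = 101.17632 now.
Offer 117 ≥ 101.17632, so partner 1 accepts.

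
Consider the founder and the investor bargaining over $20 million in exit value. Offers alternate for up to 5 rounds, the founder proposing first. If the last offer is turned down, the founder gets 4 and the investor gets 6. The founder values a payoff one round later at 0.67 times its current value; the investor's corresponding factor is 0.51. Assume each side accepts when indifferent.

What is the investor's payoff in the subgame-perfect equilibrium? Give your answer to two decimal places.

5.22

By backward induction:
Round 5 (the founder proposes): the investor gets 6 if talks fail, so the founder offers 6 and keeps 14.
Round 4 (the investor proposes): the founder can get 14 next round, worth 0.67 × 14 = 9.38 now, so the investor offers 9.38, keeping 10.62.
Round 3 (the founder proposes): the investor can get 10.62 next round, worth 0.51 × 10.62 = 5.4162 now; the founder offers that and keeps 14.5838.
Round 2 (the investor proposes): the founder can get 14.5838 next round, worth 0.67 × 14.5838 = 9.771146 now, so the investor offers 9.771146, keeping 10.228854.
Round 1 (the founder proposes): the investor can get 10.228854 next round, worth 0.51 × 10.228854 = 5.21671554 now, so the founder offers 5.21671554, keeping 14.78328446.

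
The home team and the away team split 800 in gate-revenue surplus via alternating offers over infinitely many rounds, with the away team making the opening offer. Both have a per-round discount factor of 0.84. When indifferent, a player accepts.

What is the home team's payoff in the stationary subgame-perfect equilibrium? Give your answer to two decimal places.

365.22

When the away team proposes, the home team accepts any offer worth at least 0.84 times what the home team would get by proposing next round; and vice versa.
This gives x = 800 − 0.84y and y = 800 − 0.84x, where x and y are each side's share when it proposes.
Hence (1 − 0.84·0.84)x = 800(1 − 0.84), i.e. 0.2944·x = 128.
x ≈ 434.7826; the home team's share is 800 − x ≈ 365.2174.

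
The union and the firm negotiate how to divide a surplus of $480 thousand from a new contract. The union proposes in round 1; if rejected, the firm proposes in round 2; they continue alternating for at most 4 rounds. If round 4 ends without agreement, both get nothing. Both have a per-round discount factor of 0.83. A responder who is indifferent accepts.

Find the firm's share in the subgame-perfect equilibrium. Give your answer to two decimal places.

342.19

Work backward from the last round.
Round 4 (the firm proposes): the union will accept anything ≥ 0, so the firm offers 0 and keeps 480.
Round 3 (the union proposes): the firm can get 480 next round, worth 0.83 × 480 = 398.4 now. The union offers 398.4 and keeps 480 − 398.4 = 81.6.
Round 2 (the firm proposes): the union can get 81.6 next round, worth 0.83 × 81.6 = 67.728 now, so the firm offers 67.728, keeping 412.272.
Round 1 (the union proposes): the firm can get 412.272 next round, worth 0.83 × 412.272 = 342.18576 now. The union offers 342.18576 and keeps 480 − 342.18576 = 137.81424.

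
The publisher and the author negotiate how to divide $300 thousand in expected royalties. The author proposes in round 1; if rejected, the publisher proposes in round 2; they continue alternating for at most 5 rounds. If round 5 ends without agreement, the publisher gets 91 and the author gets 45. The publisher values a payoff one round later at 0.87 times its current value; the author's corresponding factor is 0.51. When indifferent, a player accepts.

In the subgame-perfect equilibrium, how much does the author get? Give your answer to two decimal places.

97.45

By backward induction:
Round 5 (the author proposes): the publisher gets 91 if talks fail, so the author offers 91 and keeps 209.
Round 4 (the publisher proposes): the author can get 209 next round, worth 0.51 × 209 = 106.59 now, so the publisher offers 106.59, keeping 193.41.
Round 3 (the author proposes): the publisher can get 193.41 next round, worth 0.87 × 193.41 = 168.2667 now; the author offers that and keeps 131.7333.
Round 2 (the publisher proposes): the author can get 131.7333 next round, worth 0.51 × 131.7333 = 67.183983 now. The publisher offers 67.183983 and keeps 300 − 67.183983 = 232.816017.
Round 1 (the author proposes): the publisher can get 232.816017 next round, worth 0.87 × 232.816017 = 202.54993479 now; the author offers that and keeps 97.45006521.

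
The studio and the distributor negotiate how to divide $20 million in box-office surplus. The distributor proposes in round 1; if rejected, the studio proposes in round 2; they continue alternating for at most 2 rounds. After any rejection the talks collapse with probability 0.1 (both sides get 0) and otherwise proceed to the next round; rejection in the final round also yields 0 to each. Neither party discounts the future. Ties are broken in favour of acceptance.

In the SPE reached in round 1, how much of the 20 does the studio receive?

18

By backward induction:
Round 2 (the studio proposes): rejection yields 0 for the distributor; the studio offers 0 and keeps 20.
Round 1 (the distributor proposes): rejecting gives the studio an expected 0.9 × 20 = 18. The distributor offers 18 and keeps 20 − 18 = 2.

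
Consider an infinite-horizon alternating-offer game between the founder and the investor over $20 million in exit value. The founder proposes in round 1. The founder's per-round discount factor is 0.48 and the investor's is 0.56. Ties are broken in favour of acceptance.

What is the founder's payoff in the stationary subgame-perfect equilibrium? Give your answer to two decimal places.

When the founder proposes, the investor accepts any offer worth at least 0.56 times what the investor would get by proposing next round; and vice versa.
This gives x = 20 − 0.56y and y = 20 − 0.48x, where x and y are each side's share when it proposes.
Hence (1 − 0.56·0.48)x = 20(1 − 0.56), i.e. 0.7312·x = 8.8.
x ≈ 12.0350; the investor's share is 20 − x ≈ 7.9650.

12.04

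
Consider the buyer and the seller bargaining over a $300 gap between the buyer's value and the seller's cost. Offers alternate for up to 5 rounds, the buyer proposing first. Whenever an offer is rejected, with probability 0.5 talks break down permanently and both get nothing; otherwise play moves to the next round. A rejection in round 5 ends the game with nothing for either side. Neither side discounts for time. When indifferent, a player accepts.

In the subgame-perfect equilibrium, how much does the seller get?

93.75

Round 5 (the buyer proposes): the seller will accept anything ≥ 0, so the buyer offers 0 and keeps 300.
Round 4 (the seller proposes): rejecting gives the buyer an expected 0.5 × 300 = 150. The seller offers 150 and keeps 300 − 150 = 150.
Round 3 (the buyer proposes): rejecting gives the seller an expected 0.5 × 150 = 75. The buyer offers 75 and keeps 300 − 75 = 225.
Round 2 (the seller proposes): rejecting gives the buyer an expected 0.5 × 225 = 112.5. The seller offers 112.5 and keeps 300 − 112.5 = 187.5.
Round 1 (the buyer proposes): rejecting gives the seller an expected 0.5 × 187.5 = 93.75, so the buyer offers 93.75, keeping 206.25.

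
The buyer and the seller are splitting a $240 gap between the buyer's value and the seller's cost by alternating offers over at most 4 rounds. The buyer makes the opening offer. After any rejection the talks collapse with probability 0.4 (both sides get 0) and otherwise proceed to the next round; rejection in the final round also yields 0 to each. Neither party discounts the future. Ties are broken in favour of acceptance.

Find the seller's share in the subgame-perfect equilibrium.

Round 4 (the seller proposes): rejection yields 0 for the buyer; the seller offers 0 and keeps 240.
Round 3 (the buyer proposes): rejecting gives the seller an expected 0.6 × 240 = 144; the buyer offers that and keeps 96.
Round 2 (the seller proposes): rejecting gives the buyer an expected 0.6 × 96 = 57.6. The seller offers 57.6 and keeps 240 − 57.6 = 182.4.
Round 1 (the buyer proposes): rejecting gives the seller an expected 0.6 × 182.4 = 109.44; the buyer offers that and keeps 130.56.

109.44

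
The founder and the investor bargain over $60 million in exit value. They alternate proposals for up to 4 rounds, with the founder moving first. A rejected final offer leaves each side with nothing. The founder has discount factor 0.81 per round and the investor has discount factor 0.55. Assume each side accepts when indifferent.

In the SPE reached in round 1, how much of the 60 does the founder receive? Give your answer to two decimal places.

39.03

Round 4 (the investor proposes): the founder will accept anything ≥ 0, so the investor offers 0 and keeps 60.
Round 3 (the founder proposes): the investor can get 60 next round, worth 0.55 × 60 = 33 now. The founder offers 33 and keeps 60 − 33 = 27.
Round 2 (the investor proposes): the founder can get 27 next round, worth 0.81 × 27 = 21.87 now; the investor offers that and keeps 38.13.
Round 1 (the founder proposes): the investor can get 38.13 next round, worth 0.55 × 38.13 = 20.9715 now. The founder offers 20.9715 and keeps 60 − 20.9715 = 39.0285.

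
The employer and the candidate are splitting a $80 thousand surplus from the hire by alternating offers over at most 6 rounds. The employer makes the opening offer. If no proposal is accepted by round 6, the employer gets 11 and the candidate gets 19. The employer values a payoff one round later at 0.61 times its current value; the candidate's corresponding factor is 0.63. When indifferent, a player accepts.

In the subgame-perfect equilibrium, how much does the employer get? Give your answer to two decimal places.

46.37

By backward induction:
Round 6 (the candidate proposes): the employer gets 11 if talks fail, so the candidate offers 11 and keeps 69.
Round 5 (the employer proposes): the candidate can get 69 next round, worth 0.63 × 69 = 43.47 now. The employer offers 43.47 and keeps 80 − 43.47 = 36.53.
Round 4 (the candidate proposes): the employer can get 36.53 next round, worth 0.61 × 36.53 = 22.2833 now, so the candidate offers 22.2833, keeping 57.7167.
Round 3 (the employer proposes): the candidate can get 57.7167 next round, worth 0.63 × 57.7167 = 36.361521 now. The employer offers 36.361521 and keeps 80 − 36.361521 = 43.638479.
Round 2 (the candidate proposes): the employer can get 43.638479 next round, worth 0.61 × 43.638479 = 26.61947219 now. The candidate offers 26.61947219 and keeps 80 − 26.61947219 = 53.38052781.
Round 1 (the employer proposes): the candidate can get 53.38052781 next round, worth 0.63 × 53.38052781 = 33.6297325203 now. The employer offers 33.6297325203 and keeps 80 − 33.6297325203 = 46.3702674797.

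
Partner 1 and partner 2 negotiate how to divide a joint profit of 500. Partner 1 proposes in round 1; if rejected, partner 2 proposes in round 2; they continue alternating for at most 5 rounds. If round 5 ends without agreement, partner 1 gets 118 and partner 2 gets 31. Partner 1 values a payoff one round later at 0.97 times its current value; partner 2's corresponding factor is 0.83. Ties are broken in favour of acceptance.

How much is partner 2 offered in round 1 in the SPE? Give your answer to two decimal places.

Work backward from the last round.
Round 5 (partner 1 proposes): partner 2 gets 31 if talks fail, so partner 1 offers 31 and keeps 469.
Round 4 (partner 2 proposes): partner 1 can get 469 next round, worth 0.97 × 469 = 454.93 now. Partner 2 offers 454.93 and keeps 500 − 454.93 = 45.07.
Round 3 (partner 1 proposes): partner 2 can get 45.07 next round, worth 0.83 × 45.07 = 37.4081 now; partner 1 offers that and keeps 462.5919.
Round 2 (partner 2 proposes): partner 1 can get 462.5919 next round, worth 0.97 × 462.5919 = 448.714143 now, so partner 2 offers 448.714143, keeping 51.285857.
Round 1 (partner 1 proposes): partner 2 can get 51.285857 next round, worth 0.83 × 51.285857 = 42.56726131 now, so partner 1 offers 42.56726131, keeping 457.43273869.

42.57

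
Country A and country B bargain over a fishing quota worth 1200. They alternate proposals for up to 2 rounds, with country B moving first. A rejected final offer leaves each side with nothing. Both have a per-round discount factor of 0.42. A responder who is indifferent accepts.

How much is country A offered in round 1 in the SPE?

504

Round 2 (country A proposes): country B will accept anything ≥ 0, so country A offers 0 and keeps 1200.
Round 1 (country B proposes): country A can get 1200 next round, worth 0.42 × 1200 = 504 now. Country B offers 504 and keeps 1200 − 504 = 696.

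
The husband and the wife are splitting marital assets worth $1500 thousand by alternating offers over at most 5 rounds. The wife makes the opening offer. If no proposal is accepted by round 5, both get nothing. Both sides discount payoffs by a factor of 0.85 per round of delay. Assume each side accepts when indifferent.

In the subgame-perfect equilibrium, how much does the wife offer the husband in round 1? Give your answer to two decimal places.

Work backward from the last round.
Round 5 (the wife proposes): rejection yields 0 for the husband; the wife offers 0 and keeps 1500.
Round 4 (the husband proposes): the wife can get 1500 next round, worth 0.85 × 1500 = 1275 now. The husband offers 1275 and keeps 1500 − 1275 = 225.
Round 3 (the wife proposes): the husband can get 225 next round, worth 0.85 × 225 = 191.25 now; the wife offers that and keeps 1308.75.
Round 2 (the husband proposes): the wife can get 1308.75 next round, worth 0.85 × 1308.75 = 1112.4375 now, so the husband offers 1112.4375, keeping 387.5625.
Round 1 (the wife proposes): the husband can get 387.5625 next round, worth 0.85 × 387.5625 = 329.428125 now, so the wife offers 329.428125, keeping 1170.571875.

329.43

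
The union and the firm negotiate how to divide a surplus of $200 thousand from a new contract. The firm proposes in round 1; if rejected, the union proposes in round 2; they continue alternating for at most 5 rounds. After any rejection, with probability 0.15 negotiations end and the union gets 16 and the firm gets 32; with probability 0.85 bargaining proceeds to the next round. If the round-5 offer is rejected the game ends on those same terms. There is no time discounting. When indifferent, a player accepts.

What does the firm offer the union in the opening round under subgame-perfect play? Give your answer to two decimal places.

49.38

Round 5 (the firm proposes): the union gets 16 if talks fail, so the firm offers 16 and keeps 184.
Round 4 (the union proposes): rejecting gives the firm an expected 0.85 × 184 + 0.15 × 32 = 161.2; the union offers that and keeps 38.8.
Round 3 (the firm proposes): rejecting gives the union an expected 0.85 × 38.8 + 0.15 × 16 = 35.38; the firm offers that and keeps 164.62.
Round 2 (the union proposes): rejecting gives the firm an expected 0.85 × 164.62 + 0.15 × 32 = 144.727. The union offers 144.727 and keeps 200 − 144.727 = 55.273.
Round 1 (the firm proposes): rejecting gives the union an expected 0.85 × 55.273 + 0.15 × 16 = 49.38205. The firm offers 49.38205 and keeps 200 − 49.38205 = 150.61795.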